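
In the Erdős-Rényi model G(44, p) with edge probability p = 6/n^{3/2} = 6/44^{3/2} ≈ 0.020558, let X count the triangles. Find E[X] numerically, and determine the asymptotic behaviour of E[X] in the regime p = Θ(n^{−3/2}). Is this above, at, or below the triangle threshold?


Number of potential triangles: C(44, 3) = 13244.
Each occurs with probability p³ ≈ (0.020558)³ ≈ 8.6879379e-06.
By linearity: E[X] = C(44, 3)·p³ ≈ 13244 · 8.6879379e-06 ≈ 0.11506.
Since α = 3/2 > 1, p = c/n^{3/2} = o(1/n) is below the triangle threshold p ~ 1/n. Asymptotically E[X] ~ (c³/6)·n^{3(1−α)} = (6³/6)·n^{-1.5} → 0, so by Markov's inequality G has no triangles w.h.p.

E[X] ≈ 0.11506; in regime p = Θ(1/n^{3/2}) E[X] tends to 0 (below the triangle threshold p ~ 1/n).


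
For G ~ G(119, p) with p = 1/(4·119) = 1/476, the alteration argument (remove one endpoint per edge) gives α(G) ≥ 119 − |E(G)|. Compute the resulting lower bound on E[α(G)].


E[|E(G)|] = C(119, 2)·p = 7021 · (1/476) = 59/4.
E[α(G)] ≥ n − E[|E(G)|] = 119 − 59/4 = 417/4.
Numerically: ≈ 104.250000.
(This is only a lower bound; the true E[α(G)] may be larger.)

E[α(G)] ≥ 417/4 ≈ 104.250000.


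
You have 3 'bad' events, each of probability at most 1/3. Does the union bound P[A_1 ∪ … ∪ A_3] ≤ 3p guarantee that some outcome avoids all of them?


Union bound: P[∪_{i=1}^{3} A_i] ≤ Σ_i P[A_i] ≤ 3·p = 3·(1/3) = 1.
Numerically: 1 ≈ 1.0000000.
Is 1 < 1? NO.
Since the bound 1 is ≥ 1, the union bound is uninformative here; it does NOT by itself certify existence.

3·p = 1 ≈ 1.0000000; existence NOT certified by the union bound.


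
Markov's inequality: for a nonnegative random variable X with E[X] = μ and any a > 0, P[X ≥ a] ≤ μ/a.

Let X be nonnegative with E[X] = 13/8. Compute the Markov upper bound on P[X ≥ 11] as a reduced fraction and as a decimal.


μ = E[X] = 13/8, a = 11.
Markov: P[X ≥ 11] ≤ μ/a = (13/8)/11 = 13/88.
Numerically: ≈ 0.147727.
(Since a = 11 > μ = 1.625000, the bound 13/88 is < 1 and informative.)

P[X ≥ 11] ≤ 13/88 ≈ 0.147727.


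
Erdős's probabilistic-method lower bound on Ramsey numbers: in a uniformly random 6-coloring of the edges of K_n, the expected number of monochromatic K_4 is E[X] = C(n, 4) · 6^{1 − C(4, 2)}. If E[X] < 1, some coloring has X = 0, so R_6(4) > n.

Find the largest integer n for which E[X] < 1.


We need C(n, 4) · 6^{1 − 6} < 1, i.e. C(n, 4) < 6^{6 − 1} = 7776.
Check values of n near the boundary:
  n = 18: C(18, 4) = 3060; 3060 < 7776? YES
  n = 19: C(19, 4) = 3876; 3876 < 7776? YES
  n = 20: C(20, 4) = 4845; 4845 < 7776? YES
  n = 21: C(21, 4) = 5985; 5985 < 7776? YES
  n = 22: C(22, 4) = 7315; 7315 < 7776? YES
  n = 23: C(23, 4) = 8855; 8855 < 7776? NO
  n = 24: C(24, 4) = 10626; 10626 < 7776? NO
The largest n with C(n, 4) < 7776 is n = 22 (where E[X] = 7315/7776 ≈ 0.9407150). Hence R_6(4) > 22, i.e. R_6(4) ≥ 23.

Largest n = 22; hence R_6(4) > 22.


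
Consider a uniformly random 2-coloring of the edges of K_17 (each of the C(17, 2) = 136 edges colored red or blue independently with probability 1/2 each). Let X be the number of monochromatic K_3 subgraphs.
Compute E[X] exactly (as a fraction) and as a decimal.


Let X = Σ_S X_S over the C(17, 3) = 680 subsets S of size 3, where X_S = 1 if the K_3 on S is monochromatic.
For a fixed S, the K_3 on S has C(3, 2) = 3 edges. P[all 3 edges red] = (1/2)^3, and likewise for blue, so P[monochromatic] = 2·(1/2)^3 = 2^{1 − 3} = 1/4.
Summing: E[X] = C(17, 3) · 2^{1 − 3} = 680 · 1/4 = 170.
Numerically: E[X] ≈ 170.000000.

E[X] = C(17,3)·2^(1−C(3,2)) = 170 ≈ 170.000000.


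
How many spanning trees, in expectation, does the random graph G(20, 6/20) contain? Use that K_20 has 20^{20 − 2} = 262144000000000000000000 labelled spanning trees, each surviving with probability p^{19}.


K_20 has 20^{20 − 2} = 262144000000000000000000 labelled spanning trees.
For each such spanning tree H, let X_H = 1 if all 19 edges of H are present in G. Then P[X_H = 1] = p^{19} = (3/10)^{19} = 1162261467/10000000000000000000.
Summing the indicators: E[X] = Σ_H E[X_H] = 262144000000000000000000 · p^{19} = 262144000000000000000000 · 1162261467/10000000000000000000 = 152339935002624/5.
Numerically: E[X] ≈ 3.0468e+13.

E[X] = 262144000000000000000000 · (3/10)^{19} = 152339935002624/5 ≈ 3.0468e+13.


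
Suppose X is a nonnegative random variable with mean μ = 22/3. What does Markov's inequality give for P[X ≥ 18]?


μ = E[X] = 22/3, a = 18.
Markov: P[X ≥ 18] ≤ μ/a = (22/3)/18 = 11/27.
Numerically: ≈ 0.407.
(Since a = 18 > μ = 7.333, the bound 11/27 is < 1 and informative.)

P[X ≥ 18] ≤ 11/27 ≈ 0.407.


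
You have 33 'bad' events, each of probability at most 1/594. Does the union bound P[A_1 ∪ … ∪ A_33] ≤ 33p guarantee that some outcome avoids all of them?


Union bound: P[∪_{i=1}^{33} A_i] ≤ Σ_i P[A_i] ≤ 33·p = 33·(1/594) = 1/18.
Numerically: 1/18 ≈ 0.0556.
Is 1/18 < 1? YES.
Since P[∪ A_i] ≤ 1/18 < 1, the complement has P[∩ A_i^c] ≥ 1 − 1/18 = 17/18 > 0, so some outcome avoids every A_i.

33·p = 1/18 ≈ 0.0556; existence CERTIFIED by the union bound.


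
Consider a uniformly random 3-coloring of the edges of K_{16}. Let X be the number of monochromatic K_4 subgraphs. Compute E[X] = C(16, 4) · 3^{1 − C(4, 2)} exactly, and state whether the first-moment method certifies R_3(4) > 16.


E[X] = C(16, 4) · 3^{1 − 6} = 1820 · 3^{−5} = 1820/243.
As a reduced fraction: E[X] = 1820/243 ≈ 7.4897.
Is E[X] < 1? NO.
Since E[X] ≥ 1, the first-moment bound is inconclusive at n = 16; it does NOT by itself certify R_3(4) > 16.

E[X] = 1820/243 ≈ 7.4897; E[X] ≥ 1; first-moment method inconclusive here.


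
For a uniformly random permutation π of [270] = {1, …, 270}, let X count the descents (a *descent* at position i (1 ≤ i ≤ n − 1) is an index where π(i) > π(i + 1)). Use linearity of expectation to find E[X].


Write X = Σ X_I over i = 1, …, 269, with X_I the indicator of one descent.
There are 269 indicators.
For each fixed i, the pair (π(i), π(i+1)) is a uniformly random ordered pair of distinct values from {1, …, 270}; by symmetry P[π(i) > π(i+1)] = 1/2.
By linearity: E[X] = 269 · (1/2) = (270 − 1) · (1/2) = 269/2 ≈ 134.50000.

E[X] = 269/2 = 134.50000.


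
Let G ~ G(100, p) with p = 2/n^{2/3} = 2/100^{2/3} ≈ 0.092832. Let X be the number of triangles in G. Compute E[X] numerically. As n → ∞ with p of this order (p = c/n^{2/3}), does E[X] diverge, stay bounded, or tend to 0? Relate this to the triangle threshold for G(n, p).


Number of potential triangles: C(100, 3) = 161700.
Each occurs with probability p³ ≈ (0.092832)³ ≈ 8.0000000e-04.
By linearity: E[X] = C(100, 3)·p³ ≈ 161700 · 8.0000000e-04 ≈ 129.36000.
Since α = 2/3 < 1, p = c/n^{2/3} ≫ 1/n is above the triangle threshold p ~ 1/n. Asymptotically E[X] ~ (c³/6)·n^{3(1−α)} = (2³/6)·n^{1} → ∞; triangles are abundant w.h.p.

E[X] ≈ 129.36000; in regime p = Θ(1/n^{2/3}) E[X] diverges (above the triangle threshold p ~ 1/n).


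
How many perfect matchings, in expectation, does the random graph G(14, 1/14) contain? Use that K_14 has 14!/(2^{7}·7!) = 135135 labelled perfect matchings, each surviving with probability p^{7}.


K_14 has 14!/(2^{7}·7!) = 135135 labelled perfect matchings.
For each such perfect matching H, let X_H = 1 if all 7 edges of H are present in G. Then P[X_H = 1] = p^{7} = (1/14)^{7} = 1/105413504.
By linearity of expectation: E[X] = Σ_H E[X_H] = 135135 · p^{7} = 135135 · 1/105413504 = 19305/15059072.
Numerically: E[X] ≈ 0.001282.

E[X] = 135135 · (1/14)^{7} = 19305/15059072 ≈ 0.001282.


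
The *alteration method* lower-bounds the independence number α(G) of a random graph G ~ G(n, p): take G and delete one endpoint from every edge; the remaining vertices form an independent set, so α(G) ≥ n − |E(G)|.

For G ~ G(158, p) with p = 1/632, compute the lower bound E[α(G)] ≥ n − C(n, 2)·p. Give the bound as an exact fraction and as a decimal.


E[|E(G)|] = C(158, 2)·p = 12403 · (1/632) = 157/8.
E[α(G)] ≥ n − E[|E(G)|] = 158 − 157/8 = 1107/8.
Numerically: ≈ 138.375000.
(This is only a lower bound; the true E[α(G)] may be larger.)

E[α(G)] ≥ 1107/8 ≈ 138.375000.


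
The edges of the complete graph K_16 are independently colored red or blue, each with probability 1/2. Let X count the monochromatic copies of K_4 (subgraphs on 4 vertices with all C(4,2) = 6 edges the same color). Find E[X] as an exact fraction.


Let X = Σ_S X_S over the C(16, 4) = 1820 subsets S of size 4, where X_S = 1 if the K_4 on S is monochromatic.
For a fixed S, the K_4 on S has C(4, 2) = 6 edges. P[all 6 edges red] = (1/2)^6, and likewise for blue, so P[monochromatic] = 2·(1/2)^6 = 2^{1 − 6} = 1/32.
By linearity: E[X] = C(16, 4) · 2^{1 − 6} = 1820 · 1/32 = 455/8.
Numerically: E[X] ≈ 56.875.

E[X] = C(16,4)·2^(1−C(4,2)) = 455/8 ≈ 56.875.


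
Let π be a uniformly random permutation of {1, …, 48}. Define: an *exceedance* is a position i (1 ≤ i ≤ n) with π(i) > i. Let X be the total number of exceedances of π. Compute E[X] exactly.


Write X = Σ_{i=1}^{48} X_i, where X_i = 1_{π(i) > i}.
For each fixed i, π(i) is uniform over {1, …, 48} (marginal of a uniform permutation), so P[π(i) > i] = (n − i)/n. Summing: Σ_{i=1}^{48} (n − i)/n = (0 + 1 + … + 47)/48 = 48(48 − 1)/(2·48) = (48 − 1)/2.
Hence E[X] = Σ_{i=1}^{48} (48 − i)/48 = 47/2 ≈ 23.5000.

E[X] = 47/2 = 23.5000.


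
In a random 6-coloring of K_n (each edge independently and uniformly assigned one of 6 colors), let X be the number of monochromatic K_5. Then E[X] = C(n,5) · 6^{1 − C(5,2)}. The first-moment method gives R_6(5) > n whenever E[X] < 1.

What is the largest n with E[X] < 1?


We need C(n, 5) · 6^{1 − 10} < 1, i.e. C(n, 5) < 6^{10 − 1} = 10077696.
Check values of n near the boundary:
  n = 62: C(62, 5) = 6471002; 6471002 < 10077696? YES
  n = 63: C(63, 5) = 7028847; 7028847 < 10077696? YES
  n = 64: C(64, 5) = 7624512; 7624512 < 10077696? YES
  n = 65: C(65, 5) = 8259888; 8259888 < 10077696? YES
  n = 66: C(66, 5) = 8936928; 8936928 < 10077696? YES
  n = 67: C(67, 5) = 9657648; 9657648 < 10077696? YES
  n = 68: C(68, 5) = 10424128; 10424128 < 10077696? NO
  n = 69: C(69, 5) = 11238513; 11238513 < 10077696? NO
The largest n with C(n, 5) < 10077696 is n = 67 (where E[X] = 67067/69984 ≈ 0.95832). Hence R_6(5) > 67, i.e. R_6(5) ≥ 68.

Largest n = 67; hence R_6(5) > 67.


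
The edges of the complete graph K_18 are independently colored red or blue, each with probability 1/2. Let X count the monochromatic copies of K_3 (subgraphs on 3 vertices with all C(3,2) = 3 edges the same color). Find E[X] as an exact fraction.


Let X = Σ_S X_S over the C(18, 3) = 816 subsets S of size 3, where X_S = 1 if the K_3 on S is monochromatic.
For a fixed S, the K_3 on S has C(3, 2) = 3 edges. P[all 3 edges red] = (1/2)^3, and likewise for blue, so P[monochromatic] = 2·(1/2)^3 = 2^{1 − 3} = 1/4.
By linearity of expectation: E[X] = C(18, 3) · 2^{1 − 3} = 816 · 1/4 = 204.
Numerically: E[X] ≈ 204.000.

E[X] = C(18,3)·2^(1−C(3,2)) = 204 ≈ 204.000.


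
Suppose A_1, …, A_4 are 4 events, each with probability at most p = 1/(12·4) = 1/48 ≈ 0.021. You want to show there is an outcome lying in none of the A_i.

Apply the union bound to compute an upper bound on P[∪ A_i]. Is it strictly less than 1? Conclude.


Union bound: P[∪_{i=1}^{4} A_i] ≤ Σ_i P[A_i] ≤ 4·p = 4·(1/48) = 1/12.
Numerically: 1/12 ≈ 0.083.
Is 1/12 < 1? YES.
Since P[∪ A_i] ≤ 1/12 < 1, the complement has P[∩ A_i^c] ≥ 1 − 1/12 = 11/12 > 0, so some outcome avoids every A_i.

4·p = 1/12 ≈ 0.083; existence CERTIFIED by the union bound.


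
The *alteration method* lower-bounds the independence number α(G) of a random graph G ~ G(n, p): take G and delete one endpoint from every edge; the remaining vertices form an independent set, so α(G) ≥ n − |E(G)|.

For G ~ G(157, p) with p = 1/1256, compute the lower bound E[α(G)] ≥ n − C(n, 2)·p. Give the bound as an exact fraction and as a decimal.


E[|E(G)|] = C(157, 2)·p = 12246 · (1/1256) = 39/4.
E[α(G)] ≥ n − E[|E(G)|] = 157 − 39/4 = 589/4.
Numerically: ≈ 147.25000.
(This is only a lower bound; the true E[α(G)] may be larger.)

E[α(G)] ≥ 589/4 ≈ 147.25000.


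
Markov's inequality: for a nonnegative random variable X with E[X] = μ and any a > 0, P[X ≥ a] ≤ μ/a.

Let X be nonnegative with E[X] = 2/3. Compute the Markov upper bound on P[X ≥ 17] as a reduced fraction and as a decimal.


μ = E[X] = 2/3, a = 17.
Markov: P[X ≥ 17] ≤ μ/a = (2/3)/17 = 2/51.
Numerically: ≈ 0.03922.
(Since a = 17 > μ = 0.66667, the bound 2/51 is < 1 and informative.)

P[X ≥ 17] ≤ 2/51 ≈ 0.03922.


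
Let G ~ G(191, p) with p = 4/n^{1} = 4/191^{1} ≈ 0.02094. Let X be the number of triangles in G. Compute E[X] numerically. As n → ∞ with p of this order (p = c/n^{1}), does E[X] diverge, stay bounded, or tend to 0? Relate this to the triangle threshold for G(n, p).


Number of potential triangles: C(191, 3) = 1143135.
Each occurs with probability p³ ≈ (0.02094)³ ≈ 9.185015e-06.
By linearity: E[X] = C(191, 3)·p³ ≈ 1143135 · 9.185015e-06 ≈ 10.4997.
Here α = 1, so p = 4/n is exactly at the triangle threshold p ~ 1/n. Asymptotically E[X] → c³/6 = 4³/6 = 32/3 ≈ 10.6667, a bounded constant. In this regime the triangle count is asymptotically Poisson(c³/6).

E[X] ≈ 10.4997; in regime p = Θ(1/n^{1}) E[X] stays bounded (at the triangle threshold p ~ 1/n).


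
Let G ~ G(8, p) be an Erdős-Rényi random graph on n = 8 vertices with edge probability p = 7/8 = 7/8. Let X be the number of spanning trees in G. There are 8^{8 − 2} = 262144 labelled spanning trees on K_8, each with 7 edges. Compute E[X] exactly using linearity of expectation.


K_8 has 8^{8 − 2} = 262144 labelled spanning trees.
For each such spanning tree H, let X_H = 1 if all 7 edges of H are present in G. Then P[X_H = 1] = p^{7} = (7/8)^{7} = 823543/2097152.
Summing the indicators: E[X] = Σ_H E[X_H] = 262144 · p^{7} = 262144 · 823543/2097152 = 823543/8.
Numerically: E[X] ≈ 1.03e+05.

E[X] = 262144 · (7/8)^{7} = 823543/8 ≈ 1.03e+05.


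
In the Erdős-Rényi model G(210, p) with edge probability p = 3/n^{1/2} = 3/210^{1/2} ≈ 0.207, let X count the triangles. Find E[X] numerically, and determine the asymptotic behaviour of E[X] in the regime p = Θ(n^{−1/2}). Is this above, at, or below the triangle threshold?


Number of potential triangles: C(210, 3) = 1521520.
Each occurs with probability p³ ≈ (0.207)³ ≈ 8.872271e-03.
By linearity: E[X] = C(210, 3)·p³ ≈ 1521520 · 8.872271e-03 ≈ 13499.3385.
Since α = 1/2 < 1, p = c/n^{1/2} ≫ 1/n is above the triangle threshold p ~ 1/n. Asymptotically E[X] ~ (c³/6)·n^{3(1−α)} = (3³/6)·n^{1.5} → ∞; triangles are abundant w.h.p.

E[X] ≈ 13499.3385; in regime p = Θ(1/n^{1/2}) E[X] diverges (above the triangle threshold p ~ 1/n).


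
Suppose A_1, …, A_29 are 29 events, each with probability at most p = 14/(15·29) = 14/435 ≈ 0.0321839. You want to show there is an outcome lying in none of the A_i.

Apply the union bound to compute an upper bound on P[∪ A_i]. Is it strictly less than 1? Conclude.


Union bound: P[∪_{i=1}^{29} A_i] ≤ Σ_i P[A_i] ≤ 29·p = 29·(14/435) = 14/15.
Numerically: 14/15 ≈ 0.9333333.
Is 14/15 < 1? YES.
Since P[∪ A_i] ≤ 14/15 < 1, the complement has P[∩ A_i^c] ≥ 1 − 14/15 = 1/15 > 0, so some outcome avoids every A_i.

29·p = 14/15 ≈ 0.9333333; existence CERTIFIED by the union bound.


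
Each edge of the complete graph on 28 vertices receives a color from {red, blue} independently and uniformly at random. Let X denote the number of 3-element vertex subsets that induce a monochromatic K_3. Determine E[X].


Let X = Σ_S X_S over the C(28, 3) = 3276 subsets S of size 3, where X_S = 1 if the K_3 on S is monochromatic.
For a fixed S, the K_3 on S has C(3, 2) = 3 edges. P[all 3 edges red] = (1/2)^3, and likewise for blue, so P[monochromatic] = 2·(1/2)^3 = 2^{1 − 3} = 1/4.
By linearity: E[X] = C(28, 3) · 2^{1 − 3} = 3276 · 1/4 = 819.
Numerically: E[X] ≈ 819.00000.

E[X] = C(28,3)·2^(1−C(3,2)) = 819 ≈ 819.00000.


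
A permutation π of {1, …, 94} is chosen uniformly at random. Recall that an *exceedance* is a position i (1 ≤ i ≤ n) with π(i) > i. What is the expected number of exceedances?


Write X = Σ_{i=1}^{94} X_i, where X_i = 1_{π(i) > i}.
For each fixed i, π(i) is uniform over {1, …, 94} (marginal of a uniform permutation), so P[π(i) > i] = (n − i)/n. Summing: Σ_{i=1}^{94} (n − i)/n = (0 + 1 + … + 93)/94 = 94(94 − 1)/(2·94) = (94 − 1)/2.
Hence E[X] = Σ_{i=1}^{94} (94 − i)/94 = 93/2 ≈ 46.500.

E[X] = 93/2 = 46.500.


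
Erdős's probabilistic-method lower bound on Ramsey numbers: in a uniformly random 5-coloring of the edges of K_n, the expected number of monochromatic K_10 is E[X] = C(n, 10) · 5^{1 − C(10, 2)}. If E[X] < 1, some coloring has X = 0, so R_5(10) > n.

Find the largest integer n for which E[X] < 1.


We need C(n, 10) · 5^{1 − 45} < 1, i.e. C(n, 10) < 5^{45 − 1} = 5684341886080801486968994140625.
Check values of n near the boundary:
  n = 5391: C(5391, 10) = 5666344714787188828795213697883; 5666344714787188828795213697883 < 5684341886080801486968994140625? YES
  n = 5392: C(5392, 10) = 5676873040158402483252283957448; 5676873040158402483252283957448 < 5684341886080801486968994140625? YES
  n = 5393: C(5393, 10) = 5687418968154238267170642278008; 5687418968154238267170642278008 < 5684341886080801486968994140625? NO
  n = 5394: C(5394, 10) = 5697982524930156243149785372878; 5697982524930156243149785372878 < 5684341886080801486968994140625? NO
  n = 5395: C(5395, 10) = 5708563736675616143322765475706; 5708563736675616143322765475706 < 5684341886080801486968994140625? NO
The largest n with C(n, 10) < 5684341886080801486968994140625 is n = 5392 (where E[X] = 5676873040158402483252283957448/5684341886080801486968994140625 ≈ 0.998686). Hence R_5(10) > 5392, i.e. R_5(10) ≥ 5393.

Largest n = 5392; hence R_5(10) > 5392.


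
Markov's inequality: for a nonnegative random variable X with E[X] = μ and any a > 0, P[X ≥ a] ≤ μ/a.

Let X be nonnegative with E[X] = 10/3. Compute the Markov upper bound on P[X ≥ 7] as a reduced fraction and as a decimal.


μ = E[X] = 10/3, a = 7.
Markov: P[X ≥ 7] ≤ μ/a = (10/3)/7 = 10/21.
Numerically: ≈ 0.4762.
(Since a = 7 > μ = 3.3333, the bound 10/21 is < 1 and informative.)

P[X ≥ 7] ≤ 10/21 ≈ 0.4762.


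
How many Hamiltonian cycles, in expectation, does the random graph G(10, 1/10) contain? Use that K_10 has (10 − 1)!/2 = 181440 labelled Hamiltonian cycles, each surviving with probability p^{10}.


K_10 has (10 − 1)!/2 = 181440 labelled Hamiltonian cycles.
For each such Hamiltonian cycle H, let X_H = 1 if all 10 edges of H are present in G. Then P[X_H = 1] = p^{10} = (1/10)^{10} = 1/10000000000.
Summing the indicators: E[X] = Σ_H E[X_H] = 181440 · p^{10} = 181440 · 1/10000000000 = 567/31250000.
Numerically: E[X] ≈ 1.81e-05.

E[X] = 181440 · (1/10)^{10} = 567/31250000 ≈ 1.81e-05.


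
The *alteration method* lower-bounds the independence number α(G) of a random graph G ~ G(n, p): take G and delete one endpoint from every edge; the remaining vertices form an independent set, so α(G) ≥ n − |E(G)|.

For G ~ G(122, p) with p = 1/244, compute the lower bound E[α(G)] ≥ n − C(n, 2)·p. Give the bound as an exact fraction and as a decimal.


E[|E(G)|] = C(122, 2)·p = 7381 · (1/244) = 121/4.
E[α(G)] ≥ n − E[|E(G)|] = 122 − 121/4 = 367/4.
Numerically: ≈ 91.750000.
(This is only a lower bound; the true E[α(G)] may be larger.)

E[α(G)] ≥ 367/4 ≈ 91.750000.


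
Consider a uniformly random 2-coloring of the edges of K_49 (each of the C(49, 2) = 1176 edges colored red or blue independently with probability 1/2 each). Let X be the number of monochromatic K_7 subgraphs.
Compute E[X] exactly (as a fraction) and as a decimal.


Let X = Σ_S X_S over the C(49, 7) = 85900584 subsets S of size 7, where X_S = 1 if the K_7 on S is monochromatic.
For a fixed S, the K_7 on S has C(7, 2) = 21 edges. P[all 21 edges red] = (1/2)^21, and likewise for blue, so P[monochromatic] = 2·(1/2)^21 = 2^{1 − 21} = 1/1048576.
By linearity of expectation: E[X] = C(49, 7) · 2^{1 − 21} = 85900584 · 1/1048576 = 10737573/131072.
Numerically: E[X] ≈ 81.9212.

E[X] = C(49,7)·2^(1−C(7,2)) = 10737573/131072 ≈ 81.9212.


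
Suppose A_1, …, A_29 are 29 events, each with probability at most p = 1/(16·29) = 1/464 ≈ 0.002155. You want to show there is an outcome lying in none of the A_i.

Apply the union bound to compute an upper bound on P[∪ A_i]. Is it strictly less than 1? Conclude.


Union bound: P[∪_{i=1}^{29} A_i] ≤ Σ_i P[A_i] ≤ 29·p = 29·(1/464) = 1/16.
Numerically: 1/16 ≈ 0.062500.
Is 1/16 < 1? YES.
Since P[∪ A_i] ≤ 1/16 < 1, the complement has P[∩ A_i^c] ≥ 1 − 1/16 = 15/16 > 0, so some outcome avoids every A_i.

29·p = 1/16 ≈ 0.062500; existence CERTIFIED by the union bound.


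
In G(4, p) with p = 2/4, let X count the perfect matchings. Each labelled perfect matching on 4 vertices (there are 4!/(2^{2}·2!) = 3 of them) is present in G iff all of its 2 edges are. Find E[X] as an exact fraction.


K_4 has 4!/(2^{2}·2!) = 3 labelled perfect matchings.
For each such perfect matching H, let X_H = 1 if all 2 edges of H are present in G. Then P[X_H = 1] = p^{2} = (1/2)^{2} = 1/4.
By linearity of expectation: E[X] = Σ_H E[X_H] = 3 · p^{2} = 3 · 1/4 = 3/4.
Numerically: E[X] ≈ 0.75.

E[X] = 3 · (1/2)^{2} = 3/4 ≈ 0.75.


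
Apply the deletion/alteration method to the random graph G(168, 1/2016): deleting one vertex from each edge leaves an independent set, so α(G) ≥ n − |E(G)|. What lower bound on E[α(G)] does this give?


E[|E(G)|] = C(168, 2)·p = 14028 · (1/2016) = 167/24.
E[α(G)] ≥ n − E[|E(G)|] = 168 − 167/24 = 3865/24.
Numerically: ≈ 161.041667.
(This is only a lower bound; the true E[α(G)] may be larger.)

E[α(G)] ≥ 3865/24 ≈ 161.041667.


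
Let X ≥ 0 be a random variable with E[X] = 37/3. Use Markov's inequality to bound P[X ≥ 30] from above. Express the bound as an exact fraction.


μ = E[X] = 37/3, a = 30.
Markov: P[X ≥ 30] ≤ μ/a = (37/3)/30 = 37/90.
Numerically: ≈ 0.411.
(Since a = 30 > μ = 12.333, the bound 37/90 is < 1 and informative.)

P[X ≥ 30] ≤ 37/90 ≈ 0.411.


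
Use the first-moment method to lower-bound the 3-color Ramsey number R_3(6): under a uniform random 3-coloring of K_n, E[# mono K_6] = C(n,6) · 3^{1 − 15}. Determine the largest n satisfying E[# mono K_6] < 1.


We need C(n, 6) · 3^{1 − 15} < 1, i.e. C(n, 6) < 3^{15 − 1} = 4782969.
Check values of n near the boundary:
  n = 36: C(36, 6) = 1947792; 1947792 < 4782969? YES
  n = 37: C(37, 6) = 2324784; 2324784 < 4782969? YES
  n = 38: C(38, 6) = 2760681; 2760681 < 4782969? YES
  n = 39: C(39, 6) = 3262623; 3262623 < 4782969? YES
  n = 40: C(40, 6) = 3838380; 3838380 < 4782969? YES
  n = 41: C(41, 6) = 4496388; 4496388 < 4782969? YES
  n = 42: C(42, 6) = 5245786; 5245786 < 4782969? NO
  n = 43: C(43, 6) = 6096454; 6096454 < 4782969? NO
  n = 44: C(44, 6) = 7059052; 7059052 < 4782969? NO
The largest n with C(n, 6) < 4782969 is n = 41 (where E[X] = 1498796/1594323 ≈ 0.9401). Hence R_3(6) > 41, i.e. R_3(6) ≥ 42.

Largest n = 41; hence R_3(6) > 41.


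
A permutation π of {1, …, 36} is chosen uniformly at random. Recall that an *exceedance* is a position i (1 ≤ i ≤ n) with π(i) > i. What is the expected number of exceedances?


Write X = Σ_{i=1}^{36} X_i, where X_i = 1_{π(i) > i}.
For each fixed i, π(i) is uniform over {1, …, 36} (marginal of a uniform permutation), so P[π(i) > i] = (n − i)/n. Summing: Σ_{i=1}^{36} (n − i)/n = (0 + 1 + … + 35)/36 = 36(36 − 1)/(2·36) = (36 − 1)/2.
Hence E[X] = Σ_{i=1}^{36} (36 − i)/36 = 35/2 ≈ 17.500000.

E[X] = 35/2 = 17.500000.


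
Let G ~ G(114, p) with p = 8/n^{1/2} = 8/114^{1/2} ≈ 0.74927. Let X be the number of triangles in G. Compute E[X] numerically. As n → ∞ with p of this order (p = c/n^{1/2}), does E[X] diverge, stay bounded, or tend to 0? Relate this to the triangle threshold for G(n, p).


Number of potential triangles: C(114, 3) = 240464.
Each occurs with probability p³ ≈ (0.74927)³ ≈ 4.2064205e-01.
By linearity: E[X] = C(114, 3)·p³ ≈ 240464 · 4.2064205e-01 ≈ 101149.26960.
Since α = 1/2 < 1, p = c/n^{1/2} ≫ 1/n is above the triangle threshold p ~ 1/n. Asymptotically E[X] ~ (c³/6)·n^{3(1−α)} = (8³/6)·n^{1.5} → ∞; triangles are abundant w.h.p.

E[X] ≈ 101149.26960; in regime p = Θ(1/n^{1/2}) E[X] diverges (above the triangle threshold p ~ 1/n).


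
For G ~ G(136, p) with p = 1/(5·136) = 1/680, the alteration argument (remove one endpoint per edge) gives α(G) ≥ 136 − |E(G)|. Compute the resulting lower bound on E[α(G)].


E[|E(G)|] = C(136, 2)·p = 9180 · (1/680) = 27/2.
E[α(G)] ≥ n − E[|E(G)|] = 136 − 27/2 = 245/2.
Numerically: ≈ 122.500000.
(This is only a lower bound; the true E[α(G)] may be larger.)

E[α(G)] ≥ 245/2 ≈ 122.500000.


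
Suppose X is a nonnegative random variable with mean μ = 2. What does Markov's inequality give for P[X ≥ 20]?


μ = E[X] = 2, a = 20.
Markov: P[X ≥ 20] ≤ μ/a = (2)/20 = 1/10.
Numerically: ≈ 0.10000.
(Since a = 20 > μ = 2.00000, the bound 1/10 is < 1 and informative.)

P[X ≥ 20] ≤ 1/10 ≈ 0.10000.


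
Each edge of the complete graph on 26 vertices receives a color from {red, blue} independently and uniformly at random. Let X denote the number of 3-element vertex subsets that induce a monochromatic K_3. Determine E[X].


Let X = Σ_S X_S over the C(26, 3) = 2600 subsets S of size 3, where X_S = 1 if the K_3 on S is monochromatic.
For a fixed S, the K_3 on S has C(3, 2) = 3 edges. P[all 3 edges red] = (1/2)^3, and likewise for blue, so P[monochromatic] = 2·(1/2)^3 = 2^{1 − 3} = 1/4.
Summing: E[X] = C(26, 3) · 2^{1 − 3} = 2600 · 1/4 = 650.
Numerically: E[X] ≈ 650.000.

E[X] = C(26,3)·2^(1−C(3,2)) = 650 ≈ 650.000.


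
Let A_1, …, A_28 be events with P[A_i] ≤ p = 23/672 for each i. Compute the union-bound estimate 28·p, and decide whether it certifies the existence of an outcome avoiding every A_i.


Union bound: P[∪_{i=1}^{28} A_i] ≤ Σ_i P[A_i] ≤ 28·p = 28·(23/672) = 23/24.
Numerically: 23/24 ≈ 0.958.
Is 23/24 < 1? YES.
Since P[∪ A_i] ≤ 23/24 < 1, the complement has P[∩ A_i^c] ≥ 1 − 23/24 = 1/24 > 0, so some outcome avoids every A_i.

28·p = 23/24 ≈ 0.958; existence CERTIFIED by the union bound.


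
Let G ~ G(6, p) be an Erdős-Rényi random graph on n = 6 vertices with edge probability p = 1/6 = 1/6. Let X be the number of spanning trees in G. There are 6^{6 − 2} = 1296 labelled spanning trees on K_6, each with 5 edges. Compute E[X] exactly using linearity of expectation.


K_6 has 6^{6 − 2} = 1296 labelled spanning trees.
For each such spanning tree H, let X_H = 1 if all 5 edges of H are present in G. Then P[X_H = 1] = p^{5} = (1/6)^{5} = 1/7776.
By linearity: E[X] = Σ_H E[X_H] = 1296 · p^{5} = 1296 · 1/7776 = 1/6.
Numerically: E[X] ≈ 0.167.

E[X] = 1296 · (1/6)^{5} = 1/6 ≈ 0.167.


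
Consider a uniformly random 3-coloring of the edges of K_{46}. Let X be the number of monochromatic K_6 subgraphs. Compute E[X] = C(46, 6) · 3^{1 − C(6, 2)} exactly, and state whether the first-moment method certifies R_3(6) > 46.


E[X] = C(46, 6) · 3^{1 − 15} = 9366819 · 3^{−14} = 9366819/4782969.
As a reduced fraction: E[X] = 3122273/1594323 ≈ 1.958.
Is E[X] < 1? NO.
Since E[X] ≥ 1, the first-moment bound is inconclusive at n = 46; it does NOT by itself certify R_3(6) > 46.

E[X] = 3122273/1594323 ≈ 1.958; E[X] ≥ 1; first-moment method inconclusive here.


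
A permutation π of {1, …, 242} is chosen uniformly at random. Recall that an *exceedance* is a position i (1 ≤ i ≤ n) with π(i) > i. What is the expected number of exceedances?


Write X = Σ_{i=1}^{242} X_i, where X_i = 1_{π(i) > i}.
For each fixed i, π(i) is uniform over {1, …, 242} (marginal of a uniform permutation), so P[π(i) > i] = (n − i)/n. Summing: Σ_{i=1}^{242} (n − i)/n = (0 + 1 + … + 241)/242 = 242(242 − 1)/(2·242) = (242 − 1)/2.
Hence E[X] = Σ_{i=1}^{242} (242 − i)/242 = 241/2 ≈ 120.5000.

E[X] = 241/2 = 120.5000.


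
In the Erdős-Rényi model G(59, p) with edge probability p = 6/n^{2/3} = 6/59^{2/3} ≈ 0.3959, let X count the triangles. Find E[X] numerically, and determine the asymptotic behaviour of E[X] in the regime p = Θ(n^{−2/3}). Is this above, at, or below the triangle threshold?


Number of potential triangles: C(59, 3) = 32509.
Each occurs with probability p³ ≈ (0.3959)³ ≈ 6.205113e-02.
By linearity: E[X] = C(59, 3)·p³ ≈ 32509 · 6.205113e-02 ≈ 2017.2203.
Since α = 2/3 < 1, p = c/n^{2/3} ≫ 1/n is above the triangle threshold p ~ 1/n. Asymptotically E[X] ~ (c³/6)·n^{3(1−α)} = (6³/6)·n^{1} → ∞; triangles are abundant w.h.p.

E[X] ≈ 2017.2203; in regime p = Θ(1/n^{2/3}) E[X] diverges (above the triangle threshold p ~ 1/n).


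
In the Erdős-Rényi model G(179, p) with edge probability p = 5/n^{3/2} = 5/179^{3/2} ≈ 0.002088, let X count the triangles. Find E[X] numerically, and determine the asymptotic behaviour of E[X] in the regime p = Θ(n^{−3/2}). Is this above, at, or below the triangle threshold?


Number of potential triangles: C(179, 3) = 939929.
Each occurs with probability p³ ≈ (0.002088)³ ≈ 9.100628e-09.
By linearity: E[X] = C(179, 3)·p³ ≈ 939929 · 9.100628e-09 ≈ 0.0086.
Since α = 3/2 > 1, p = c/n^{3/2} = o(1/n) is below the triangle threshold p ~ 1/n. Asymptotically E[X] ~ (c³/6)·n^{3(1−α)} = (5³/6)·n^{-1.5} → 0, so by Markov's inequality G has no triangles w.h.p.

E[X] ≈ 0.0086; in regime p = Θ(1/n^{3/2}) E[X] tends to 0 (below the triangle threshold p ~ 1/n).


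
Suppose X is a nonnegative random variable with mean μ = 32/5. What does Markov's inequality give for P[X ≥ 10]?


μ = E[X] = 32/5, a = 10.
Markov: P[X ≥ 10] ≤ μ/a = (32/5)/10 = 16/25.
Numerically: ≈ 0.640.
(Since a = 10 > μ = 6.400, the bound 16/25 is < 1 and informative.)

P[X ≥ 10] ≤ 16/25 ≈ 0.640.


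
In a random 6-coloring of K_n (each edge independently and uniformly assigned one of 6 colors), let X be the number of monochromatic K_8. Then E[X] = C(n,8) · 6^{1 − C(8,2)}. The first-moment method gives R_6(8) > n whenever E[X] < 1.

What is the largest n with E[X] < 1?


We need C(n, 8) · 6^{1 − 28} < 1, i.e. C(n, 8) < 6^{28 − 1} = 1023490369077469249536.
Check values of n near the boundary:
  n = 1591: C(1591, 8) = 1000427749141189953870; 1000427749141189953870 < 1023490369077469249536? YES
  n = 1592: C(1592, 8) = 1005480414540892933435; 1005480414540892933435 < 1023490369077469249536? YES
  n = 1593: C(1593, 8) = 1010555394551193970323; 1010555394551193970323 < 1023490369077469249536? YES
  n = 1594: C(1594, 8) = 1015652773590544255167; 1015652773590544255167 < 1023490369077469249536? YES
  n = 1595: C(1595, 8) = 1020772636343363633895; 1020772636343363633895 < 1023490369077469249536? YES
  n = 1596: C(1596, 8) = 1025915067760710553965; 1025915067760710553965 < 1023490369077469249536? NO
  n = 1597: C(1597, 8) = 1031080153060953275445; 1031080153060953275445 < 1023490369077469249536? NO
The largest n with C(n, 8) < 1023490369077469249536 is n = 1595 (where E[X] = 113419181815929292655/113721152119718805504 ≈ 0.9973). Hence R_6(8) > 1595, i.e. R_6(8) ≥ 1596.

Largest n = 1595; hence R_6(8) > 1595.


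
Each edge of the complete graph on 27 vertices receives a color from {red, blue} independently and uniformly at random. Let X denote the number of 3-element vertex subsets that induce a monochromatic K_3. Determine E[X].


Let X = Σ_S X_S over the C(27, 3) = 2925 subsets S of size 3, where X_S = 1 if the K_3 on S is monochromatic.
For a fixed S, the K_3 on S has C(3, 2) = 3 edges. P[all 3 edges red] = (1/2)^3, and likewise for blue, so P[monochromatic] = 2·(1/2)^3 = 2^{1 − 3} = 1/4.
By linearity of expectation: E[X] = C(27, 3) · 2^{1 − 3} = 2925 · 1/4 = 2925/4.
Numerically: E[X] ≈ 731.25000.

E[X] = C(27,3)·2^(1−C(3,2)) = 2925/4 ≈ 731.25000.


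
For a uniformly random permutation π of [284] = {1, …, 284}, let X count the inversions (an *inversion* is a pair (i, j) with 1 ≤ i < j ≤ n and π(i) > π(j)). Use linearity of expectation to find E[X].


Write X = Σ X_I over the C(284, 2) = 40186 pairs i < j, with X_I the indicator of one inversion.
There are 40186 indicators.
For each fixed pair i < j, the values π(i) and π(j) are two distinct elements of {1, …, 284} in uniformly random order; by symmetry P[π(i) > π(j)] = 1/2.
By linearity: E[X] = 40186 · (1/2) = C(284, 2) · (1/2) = 40186/2 = 20093 ≈ 20093.0000.

E[X] = 20093 = 20093.0000.


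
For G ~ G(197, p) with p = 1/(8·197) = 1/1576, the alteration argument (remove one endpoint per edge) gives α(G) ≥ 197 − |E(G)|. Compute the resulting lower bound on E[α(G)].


E[|E(G)|] = C(197, 2)·p = 19306 · (1/1576) = 49/4.
E[α(G)] ≥ n − E[|E(G)|] = 197 − 49/4 = 739/4.
Numerically: ≈ 184.75000.
(This is only a lower bound; the true E[α(G)] may be larger.)

E[α(G)] ≥ 739/4 ≈ 184.75000.


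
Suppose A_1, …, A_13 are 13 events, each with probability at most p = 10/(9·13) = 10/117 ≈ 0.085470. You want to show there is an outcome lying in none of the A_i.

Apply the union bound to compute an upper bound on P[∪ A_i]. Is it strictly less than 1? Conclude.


Union bound: P[∪_{i=1}^{13} A_i] ≤ Σ_i P[A_i] ≤ 13·p = 13·(10/117) = 10/9.
Numerically: 10/9 ≈ 1.111111.
Is 10/9 < 1? NO.
Since the bound 10/9 is ≥ 1, the union bound is uninformative here; it does NOT by itself certify existence.

13·p = 10/9 ≈ 1.111111; existence NOT certified by the union bound.


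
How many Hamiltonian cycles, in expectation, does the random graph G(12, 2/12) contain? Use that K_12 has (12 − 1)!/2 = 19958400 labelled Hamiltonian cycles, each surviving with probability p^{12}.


K_12 has (12 − 1)!/2 = 19958400 labelled Hamiltonian cycles.
For each such Hamiltonian cycle H, let X_H = 1 if all 12 edges of H are present in G. Then P[X_H = 1] = p^{12} = (1/6)^{12} = 1/2176782336.
Summing the indicators: E[X] = Σ_H E[X_H] = 19958400 · p^{12} = 19958400 · 1/2176782336 = 1925/209952.
Numerically: E[X] ≈ 0.00916876.

E[X] = 19958400 · (1/6)^{12} = 1925/209952 ≈ 0.00916876.


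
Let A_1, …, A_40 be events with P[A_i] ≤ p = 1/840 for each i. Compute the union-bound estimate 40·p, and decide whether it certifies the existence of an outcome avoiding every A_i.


Union bound: P[∪_{i=1}^{40} A_i] ≤ Σ_i P[A_i] ≤ 40·p = 40·(1/840) = 1/21.
Numerically: 1/21 ≈ 0.04762.
Is 1/21 < 1? YES.
Since P[∪ A_i] ≤ 1/21 < 1, the complement has P[∩ A_i^c] ≥ 1 − 1/21 = 20/21 > 0, so some outcome avoids every A_i.

40·p = 1/21 ≈ 0.04762; existence CERTIFIED by the union bound.


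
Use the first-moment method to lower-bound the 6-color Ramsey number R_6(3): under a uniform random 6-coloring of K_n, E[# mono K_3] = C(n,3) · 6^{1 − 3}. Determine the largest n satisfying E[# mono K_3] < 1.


We need C(n, 3) · 6^{1 − 3} < 1, i.e. C(n, 3) < 6^{3 − 1} = 36.
Check values of n near the boundary:
  n = 5: C(5, 3) = 10; 10 < 36? YES
  n = 6: C(6, 3) = 20; 20 < 36? YES
  n = 7: C(7, 3) = 35; 35 < 36? YES
  n = 8: C(8, 3) = 56; 56 < 36? NO
The largest n with C(n, 3) < 36 is n = 7 (where E[X] = 35/36 ≈ 0.972222). Hence R_6(3) > 7, i.e. R_6(3) ≥ 8.

Largest n = 7; hence R_6(3) > 7.


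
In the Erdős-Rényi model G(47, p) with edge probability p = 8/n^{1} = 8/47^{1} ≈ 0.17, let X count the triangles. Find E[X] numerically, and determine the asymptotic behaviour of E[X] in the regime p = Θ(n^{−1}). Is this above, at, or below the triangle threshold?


Number of potential triangles: C(47, 3) = 16215.
Each occurs with probability p³ ≈ (0.17)³ ≈ 4.93147e-03.
By linearity: E[X] = C(47, 3)·p³ ≈ 16215 · 4.93147e-03 ≈ 79.964.
Here α = 1, so p = 8/n is exactly at the triangle threshold p ~ 1/n. Asymptotically E[X] → c³/6 = 8³/6 = 256/3 ≈ 85.333, a bounded constant. In this regime the triangle count is asymptotically Poisson(c³/6).

E[X] ≈ 79.964; in regime p = Θ(1/n^{1}) E[X] stays bounded (at the triangle threshold p ~ 1/n).


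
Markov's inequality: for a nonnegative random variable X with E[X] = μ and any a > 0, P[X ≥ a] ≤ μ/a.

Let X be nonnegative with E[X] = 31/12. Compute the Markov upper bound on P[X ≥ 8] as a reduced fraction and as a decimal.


μ = E[X] = 31/12, a = 8.
Markov: P[X ≥ 8] ≤ μ/a = (31/12)/8 = 31/96.
Numerically: ≈ 0.32292.
(Since a = 8 > μ = 2.58333, the bound 31/96 is < 1 and informative.)

P[X ≥ 8] ≤ 31/96 ≈ 0.32292.


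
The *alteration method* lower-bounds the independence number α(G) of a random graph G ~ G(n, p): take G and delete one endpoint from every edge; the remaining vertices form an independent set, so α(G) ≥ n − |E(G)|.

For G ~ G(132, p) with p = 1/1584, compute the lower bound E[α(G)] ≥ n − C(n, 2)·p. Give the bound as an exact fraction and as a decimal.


E[|E(G)|] = C(132, 2)·p = 8646 · (1/1584) = 131/24.
E[α(G)] ≥ n − E[|E(G)|] = 132 − 131/24 = 3037/24.
Numerically: ≈ 126.5417.
(This is only a lower bound; the true E[α(G)] may be larger.)

E[α(G)] ≥ 3037/24 ≈ 126.5417.


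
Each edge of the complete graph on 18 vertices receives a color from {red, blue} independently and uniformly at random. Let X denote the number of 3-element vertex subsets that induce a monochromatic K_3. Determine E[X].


Let X = Σ_S X_S over the C(18, 3) = 816 subsets S of size 3, where X_S = 1 if the K_3 on S is monochromatic.
For a fixed S, the K_3 on S has C(3, 2) = 3 edges. P[all 3 edges red] = (1/2)^3, and likewise for blue, so P[monochromatic] = 2·(1/2)^3 = 2^{1 − 3} = 1/4.
By linearity of expectation: E[X] = C(18, 3) · 2^{1 − 3} = 816 · 1/4 = 204.
Numerically: E[X] ≈ 204.0000.

E[X] = C(18,3)·2^(1−C(3,2)) = 204 ≈ 204.0000.


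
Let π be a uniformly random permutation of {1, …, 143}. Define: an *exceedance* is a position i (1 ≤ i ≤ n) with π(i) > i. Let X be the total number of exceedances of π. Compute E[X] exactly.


Write X = Σ_{i=1}^{143} X_i, where X_i = 1_{π(i) > i}.
For each fixed i, π(i) is uniform over {1, …, 143} (marginal of a uniform permutation), so P[π(i) > i] = (n − i)/n. Summing: Σ_{i=1}^{143} (n − i)/n = (0 + 1 + … + 142)/143 = 143(143 − 1)/(2·143) = (143 − 1)/2.
Hence E[X] = Σ_{i=1}^{143} (143 − i)/143 = 71 ≈ 71.00000.

E[X] = 71 = 71.00000.


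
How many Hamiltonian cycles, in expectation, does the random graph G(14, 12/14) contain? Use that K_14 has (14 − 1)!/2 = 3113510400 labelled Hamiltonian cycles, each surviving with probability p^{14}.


K_14 has (14 − 1)!/2 = 3113510400 labelled Hamiltonian cycles.
For each such Hamiltonian cycle H, let X_H = 1 if all 14 edges of H are present in G. Then P[X_H = 1] = p^{14} = (6/7)^{14} = 78364164096/678223072849.
By linearity of expectation: E[X] = Σ_H E[X_H] = 3113510400 · p^{14} = 3113510400 · 78364164096/678223072849 = 34855377128600371200/96889010407.
Numerically: E[X] ≈ 3.597e+08.

E[X] = 3113510400 · (6/7)^{14} = 34855377128600371200/96889010407 ≈ 3.597e+08.


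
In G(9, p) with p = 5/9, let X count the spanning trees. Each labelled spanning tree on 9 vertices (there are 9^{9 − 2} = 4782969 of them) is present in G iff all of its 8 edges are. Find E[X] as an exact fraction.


K_9 has 9^{9 − 2} = 4782969 labelled spanning trees.
For each such spanning tree H, let X_H = 1 if all 8 edges of H are present in G. Then P[X_H = 1] = p^{8} = (5/9)^{8} = 390625/43046721.
By linearity of expectation: E[X] = Σ_H E[X_H] = 4782969 · p^{8} = 4782969 · 390625/43046721 = 390625/9.
Numerically: E[X] ≈ 4.34e+04.

E[X] = 4782969 · (5/9)^{8} = 390625/9 ≈ 4.34e+04.
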